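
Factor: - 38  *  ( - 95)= 2^1*5^1*19^2 = 3610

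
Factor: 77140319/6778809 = 3^( - 4 )*29^1 * 83689^(-1) * 2660011^1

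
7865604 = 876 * 8979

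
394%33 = 31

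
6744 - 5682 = 1062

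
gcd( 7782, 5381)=1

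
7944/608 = 13 + 5/76=13.07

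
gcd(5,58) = 1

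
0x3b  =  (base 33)1Q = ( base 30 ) 1T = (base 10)59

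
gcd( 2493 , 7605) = 9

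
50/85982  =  25/42991 = 0.00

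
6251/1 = 6251= 6251.00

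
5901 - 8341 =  - 2440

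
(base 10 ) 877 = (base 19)283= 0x36D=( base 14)469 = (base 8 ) 1555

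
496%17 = 3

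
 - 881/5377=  - 881/5377 =- 0.16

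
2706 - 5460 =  - 2754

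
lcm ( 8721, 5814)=17442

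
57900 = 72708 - 14808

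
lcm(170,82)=6970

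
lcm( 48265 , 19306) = 96530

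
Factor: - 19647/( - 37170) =37/70 = 2^( - 1)*5^( - 1)*7^( - 1)*37^1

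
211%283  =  211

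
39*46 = 1794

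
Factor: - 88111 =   -  17^1 * 71^1*73^1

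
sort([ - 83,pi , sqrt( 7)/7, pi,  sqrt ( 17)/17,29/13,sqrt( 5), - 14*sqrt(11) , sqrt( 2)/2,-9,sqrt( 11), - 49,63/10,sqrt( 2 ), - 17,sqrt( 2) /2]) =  [ - 83, - 49, - 14*sqrt( 11), -17, - 9,sqrt( 17 ) /17,sqrt(7 ) /7, sqrt(2)/2,sqrt( 2 ) /2,sqrt(2),29/13, sqrt( 5 ), pi , pi, sqrt(11), 63/10]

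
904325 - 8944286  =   - 8039961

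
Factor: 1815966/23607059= 2^1*3^3* 7^ ( - 1)*33629^1*3372437^(-1)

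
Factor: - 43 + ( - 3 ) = - 46 =- 2^1*23^1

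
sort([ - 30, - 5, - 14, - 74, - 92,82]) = [ - 92,- 74, - 30, - 14, - 5 , 82] 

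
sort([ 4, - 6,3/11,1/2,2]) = [ - 6 , 3/11,1/2 , 2,4 ]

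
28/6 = 4 + 2/3 = 4.67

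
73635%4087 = 69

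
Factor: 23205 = 3^1 * 5^1*7^1*13^1* 17^1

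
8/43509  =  8/43509= 0.00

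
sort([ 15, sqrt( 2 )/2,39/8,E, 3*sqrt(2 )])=[sqrt(2) /2,E, 3*sqrt(2 ),39/8,15]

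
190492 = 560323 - 369831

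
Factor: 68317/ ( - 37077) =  - 3^ ( - 1)*17^( - 1) *53^1*727^( - 1)*1289^1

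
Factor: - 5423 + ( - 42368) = - 47791^1 = - 47791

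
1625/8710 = 25/134 = 0.19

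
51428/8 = 6428+1/2 =6428.50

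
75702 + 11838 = 87540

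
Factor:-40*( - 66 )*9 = 2^4*3^3*5^1*11^1 = 23760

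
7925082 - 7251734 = 673348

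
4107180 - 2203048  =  1904132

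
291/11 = 291/11 = 26.45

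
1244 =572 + 672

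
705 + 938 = 1643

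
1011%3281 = 1011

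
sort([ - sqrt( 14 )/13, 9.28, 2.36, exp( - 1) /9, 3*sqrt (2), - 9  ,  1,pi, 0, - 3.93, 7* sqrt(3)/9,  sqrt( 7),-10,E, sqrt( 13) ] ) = [ - 10, - 9, - 3.93, - sqrt (14 ) /13, 0,  exp ( - 1)/9,  1, 7  *  sqrt( 3)/9, 2.36,sqrt (7),E, pi,  sqrt( 13),3*sqrt(2), 9.28 ] 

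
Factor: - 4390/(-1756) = 2^( - 1)*5^1=   5/2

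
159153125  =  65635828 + 93517297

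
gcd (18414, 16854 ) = 6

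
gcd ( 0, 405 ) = 405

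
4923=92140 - 87217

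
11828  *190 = 2247320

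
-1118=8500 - 9618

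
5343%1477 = 912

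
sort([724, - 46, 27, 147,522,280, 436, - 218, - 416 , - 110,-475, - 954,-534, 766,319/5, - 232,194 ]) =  [ - 954, - 534 , -475, - 416, - 232, - 218 , - 110, - 46, 27, 319/5,147,194,280, 436,522 , 724,766 ]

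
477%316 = 161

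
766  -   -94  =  860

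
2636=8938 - 6302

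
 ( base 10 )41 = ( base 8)51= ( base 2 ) 101001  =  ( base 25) 1g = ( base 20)21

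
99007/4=99007/4 =24751.75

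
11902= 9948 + 1954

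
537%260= 17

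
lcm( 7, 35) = 35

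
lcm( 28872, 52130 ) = 1876680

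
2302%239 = 151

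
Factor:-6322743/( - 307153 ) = 903249/43879 = 3^2 *11^(-1 ) *3989^(-1) * 100361^1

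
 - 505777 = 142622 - 648399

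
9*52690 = 474210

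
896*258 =231168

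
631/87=631/87 = 7.25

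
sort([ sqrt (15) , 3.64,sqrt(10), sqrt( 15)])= [sqrt( 10 ),3.64, sqrt( 15 ) , sqrt( 15 )]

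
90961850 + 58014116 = 148975966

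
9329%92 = 37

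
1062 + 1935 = 2997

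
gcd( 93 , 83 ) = 1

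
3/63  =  1/21 = 0.05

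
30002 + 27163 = 57165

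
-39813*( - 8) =318504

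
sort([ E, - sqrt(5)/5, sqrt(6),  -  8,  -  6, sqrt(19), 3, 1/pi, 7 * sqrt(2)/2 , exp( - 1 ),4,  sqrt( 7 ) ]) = [ - 8, - 6, - sqrt( 5 )/5, 1/pi,exp (-1), sqrt(6 ),sqrt(7) , E, 3,4 , sqrt( 19),7*sqrt(2 )/2 ] 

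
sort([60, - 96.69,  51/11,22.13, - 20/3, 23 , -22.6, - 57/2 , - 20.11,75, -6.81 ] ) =[ -96.69, - 57/2, - 22.6, - 20.11, - 6.81, - 20/3, 51/11, 22.13 , 23 , 60, 75 ] 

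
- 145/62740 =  - 29/12548 =- 0.00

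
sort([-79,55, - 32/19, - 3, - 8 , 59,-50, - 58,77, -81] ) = [ - 81, - 79,-58, - 50, - 8,-3, - 32/19, 55,59 , 77 ] 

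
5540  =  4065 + 1475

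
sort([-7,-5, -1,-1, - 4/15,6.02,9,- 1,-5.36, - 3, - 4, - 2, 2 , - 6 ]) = [ - 7, - 6,-5.36, - 5,-4, - 3,  -  2, - 1,  -  1,-1,-4/15, 2, 6.02  ,  9]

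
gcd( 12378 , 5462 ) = 2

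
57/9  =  19/3  =  6.33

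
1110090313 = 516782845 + 593307468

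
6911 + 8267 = 15178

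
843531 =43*19617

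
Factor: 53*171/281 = 3^2*19^1* 53^1*281^(-1) = 9063/281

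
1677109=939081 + 738028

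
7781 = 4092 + 3689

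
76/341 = 76/341 = 0.22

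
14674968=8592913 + 6082055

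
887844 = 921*964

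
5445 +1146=6591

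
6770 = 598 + 6172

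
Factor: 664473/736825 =3^1*5^( - 2 )*61^1*3631^1 * 29473^( - 1)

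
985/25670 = 197/5134= 0.04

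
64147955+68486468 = 132634423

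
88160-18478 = 69682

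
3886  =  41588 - 37702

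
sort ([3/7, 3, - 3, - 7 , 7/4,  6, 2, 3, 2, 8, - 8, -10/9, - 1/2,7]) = [ - 8 ,  -  7,- 3,-10/9,- 1/2, 3/7,7/4  ,  2, 2, 3,3 , 6, 7,8] 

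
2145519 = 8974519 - 6829000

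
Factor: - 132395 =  - 5^1*26479^1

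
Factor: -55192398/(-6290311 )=2^1*3^1*19^(  -  1 ) * 53^1*251^( - 1 )*1319^(- 1)*173561^1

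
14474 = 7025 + 7449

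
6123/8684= 471/668 = 0.71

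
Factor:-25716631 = - 17^1 * 593^1*2551^1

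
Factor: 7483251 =3^1*1399^1 * 1783^1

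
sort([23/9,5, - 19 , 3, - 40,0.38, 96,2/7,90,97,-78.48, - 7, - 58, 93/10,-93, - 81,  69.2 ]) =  [-93, - 81, - 78.48, - 58, - 40, - 19, - 7, 2/7, 0.38, 23/9,3 , 5,93/10,69.2, 90, 96,  97]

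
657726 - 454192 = 203534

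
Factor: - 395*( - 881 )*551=191745245 = 5^1*19^1*29^1*79^1*881^1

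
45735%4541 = 325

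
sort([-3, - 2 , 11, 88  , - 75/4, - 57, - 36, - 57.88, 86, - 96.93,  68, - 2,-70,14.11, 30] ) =[ - 96.93, - 70, - 57.88,  -  57,  -  36,  -  75/4, - 3,  -  2, - 2,11,14.11,30, 68,86, 88 ] 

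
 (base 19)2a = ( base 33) 1F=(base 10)48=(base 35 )1d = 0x30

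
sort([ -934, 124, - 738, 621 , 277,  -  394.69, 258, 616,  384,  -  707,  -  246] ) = [ - 934,-738,-707 ,-394.69,-246,  124,258,  277 , 384, 616 , 621]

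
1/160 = 1/160  =  0.01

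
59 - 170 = -111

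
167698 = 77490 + 90208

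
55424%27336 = 752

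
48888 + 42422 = 91310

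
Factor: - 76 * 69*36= -188784 = - 2^4*3^3*19^1*23^1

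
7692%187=25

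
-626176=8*( - 78272)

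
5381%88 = 13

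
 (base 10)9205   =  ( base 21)ki7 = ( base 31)9ht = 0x23f5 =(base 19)1699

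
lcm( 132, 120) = 1320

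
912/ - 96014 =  - 1 + 47551/48007 = - 0.01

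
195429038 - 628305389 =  - 432876351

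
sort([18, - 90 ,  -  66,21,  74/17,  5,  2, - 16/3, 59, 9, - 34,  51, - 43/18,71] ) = [-90 ,  -  66, - 34, - 16/3,-43/18,2,74/17, 5, 9, 18,21 , 51, 59 , 71]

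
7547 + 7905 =15452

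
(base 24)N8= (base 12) 3a8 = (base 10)560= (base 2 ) 1000110000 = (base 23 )118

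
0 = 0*226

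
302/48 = 6 + 7/24 = 6.29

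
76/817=4/43 = 0.09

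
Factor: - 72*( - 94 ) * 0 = 0 = 0^1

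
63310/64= 989+ 7/32 = 989.22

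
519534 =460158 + 59376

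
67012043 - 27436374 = 39575669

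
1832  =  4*458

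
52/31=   1 + 21/31 = 1.68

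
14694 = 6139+8555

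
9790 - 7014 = 2776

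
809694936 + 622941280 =1432636216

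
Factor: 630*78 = 2^2*3^3 * 5^1*7^1*13^1 =49140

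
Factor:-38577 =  - 3^1*7^1*11^1*167^1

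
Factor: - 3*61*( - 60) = 2^2*3^2*5^1*61^1= 10980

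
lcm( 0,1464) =0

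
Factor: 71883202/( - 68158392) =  - 35941601/34079196 = -2^( - 2 )*3^( - 1)*397^1*90533^1*2839933^( - 1) 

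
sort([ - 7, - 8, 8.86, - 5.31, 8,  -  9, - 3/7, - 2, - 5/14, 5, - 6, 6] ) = [ - 9, - 8, - 7, - 6, - 5.31, - 2, - 3/7,-5/14, 5, 6, 8, 8.86 ]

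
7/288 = 7/288 = 0.02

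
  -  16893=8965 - 25858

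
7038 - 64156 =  - 57118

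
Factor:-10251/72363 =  - 3417/24121= - 3^1*17^1 * 67^1*24121^( - 1)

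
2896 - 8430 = -5534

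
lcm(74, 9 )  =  666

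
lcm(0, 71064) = 0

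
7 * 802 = 5614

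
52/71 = 52/71=0.73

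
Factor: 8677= 8677^1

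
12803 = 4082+8721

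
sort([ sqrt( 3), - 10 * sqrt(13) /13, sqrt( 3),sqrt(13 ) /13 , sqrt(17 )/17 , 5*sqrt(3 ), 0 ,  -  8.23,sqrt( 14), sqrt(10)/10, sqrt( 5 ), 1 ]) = [ - 8.23, - 10*sqrt(13 )/13, 0,sqrt(17)/17 , sqrt(13 )/13, sqrt( 10 )/10, 1, sqrt( 3) , sqrt(3 ),sqrt(5 ), sqrt( 14), 5*sqrt(3 )]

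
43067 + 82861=125928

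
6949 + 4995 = 11944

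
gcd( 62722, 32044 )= 2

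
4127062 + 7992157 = 12119219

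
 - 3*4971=-14913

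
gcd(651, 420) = 21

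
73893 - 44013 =29880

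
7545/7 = 1077 + 6/7=1077.86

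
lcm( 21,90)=630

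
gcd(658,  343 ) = 7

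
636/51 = 12+8/17 =12.47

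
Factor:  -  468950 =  - 2^1*5^2*83^1*113^1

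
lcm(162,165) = 8910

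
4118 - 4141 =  - 23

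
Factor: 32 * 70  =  2^6*5^1*7^1 = 2240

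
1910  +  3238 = 5148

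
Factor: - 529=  - 23^2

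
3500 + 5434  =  8934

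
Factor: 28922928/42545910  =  4820488/7090985=2^3*5^(  -  1)*11^( - 1 )*229^( - 1 )*389^1*563^( - 1) * 1549^1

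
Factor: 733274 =2^1*31^1*11827^1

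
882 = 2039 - 1157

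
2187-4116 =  - 1929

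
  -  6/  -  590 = 3/295=0.01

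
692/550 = 1 + 71/275 = 1.26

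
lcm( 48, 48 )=48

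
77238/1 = 77238 =77238.00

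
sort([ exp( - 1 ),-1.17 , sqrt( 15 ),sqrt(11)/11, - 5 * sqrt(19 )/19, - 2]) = [ - 2,-1.17 , - 5*sqrt (19)/19,sqrt( 11 )/11, exp(  -  1 ),  sqrt( 15)]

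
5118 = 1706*3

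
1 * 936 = 936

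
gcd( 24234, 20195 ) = 4039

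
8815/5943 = 1 + 2872/5943 = 1.48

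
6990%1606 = 566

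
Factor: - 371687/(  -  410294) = 491/542= 2^(- 1)*  271^(- 1 )*491^1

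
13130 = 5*2626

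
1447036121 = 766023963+681012158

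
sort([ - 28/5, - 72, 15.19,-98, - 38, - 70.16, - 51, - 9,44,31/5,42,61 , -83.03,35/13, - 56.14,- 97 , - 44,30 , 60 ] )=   [  -  98,-97, -83.03, - 72, - 70.16,-56.14, - 51,  -  44 , - 38, - 9,-28/5, 35/13,31/5,15.19,30,  42,44, 60,61]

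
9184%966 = 490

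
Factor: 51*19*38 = 36822 = 2^1*3^1*17^1*19^2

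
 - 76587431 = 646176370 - 722763801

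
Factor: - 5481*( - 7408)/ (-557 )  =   - 2^4*  3^3*7^1*29^1*463^1*557^( - 1) = -  40603248/557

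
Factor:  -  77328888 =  - 2^3*3^1*7^1 * 13^1 * 35407^1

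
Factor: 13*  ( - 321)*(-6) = 25038=2^1*3^2*13^1*107^1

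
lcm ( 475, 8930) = 44650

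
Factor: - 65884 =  -2^2*7^1*13^1*181^1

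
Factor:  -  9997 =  - 13^1*769^1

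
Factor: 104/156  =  2/3  =  2^1*3^( -1) 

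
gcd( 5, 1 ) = 1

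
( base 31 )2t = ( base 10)91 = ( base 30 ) 31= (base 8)133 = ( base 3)10101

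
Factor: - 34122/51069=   -  2^1*11^2*29^( - 1)*47^1*587^ ( - 1) = - 11374/17023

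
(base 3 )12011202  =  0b111010111101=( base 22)7HB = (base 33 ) 3FB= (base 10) 3773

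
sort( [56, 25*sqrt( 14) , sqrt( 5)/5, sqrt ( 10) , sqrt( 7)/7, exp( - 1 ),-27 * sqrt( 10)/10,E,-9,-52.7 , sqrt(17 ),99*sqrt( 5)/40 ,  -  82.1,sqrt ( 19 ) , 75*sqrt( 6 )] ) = [-82.1,-52.7,- 9,-27 * sqrt(10)/10,exp(-1 ), sqrt( 7)/7,sqrt( 5 )/5,E,sqrt (10 ),sqrt( 17),sqrt( 19), 99*sqrt( 5)/40,56 , 25*sqrt(14) , 75*sqrt(6 )]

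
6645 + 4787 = 11432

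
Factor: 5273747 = 109^1*48383^1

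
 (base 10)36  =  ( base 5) 121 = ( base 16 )24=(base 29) 17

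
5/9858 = 5/9858 = 0.00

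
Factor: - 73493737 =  - 17^1 * 4323161^1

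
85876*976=83814976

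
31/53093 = 31/53093 = 0.00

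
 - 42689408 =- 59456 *718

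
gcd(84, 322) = 14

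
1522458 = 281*5418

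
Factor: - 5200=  - 2^4 *5^2 * 13^1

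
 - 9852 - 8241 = -18093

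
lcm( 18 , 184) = 1656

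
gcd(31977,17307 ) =9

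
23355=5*4671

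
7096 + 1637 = 8733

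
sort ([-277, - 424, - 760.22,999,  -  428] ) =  [- 760.22, - 428,  -  424,-277, 999]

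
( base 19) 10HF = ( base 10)7197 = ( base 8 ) 16035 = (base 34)67N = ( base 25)BCM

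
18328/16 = 1145 + 1/2 = 1145.50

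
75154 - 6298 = 68856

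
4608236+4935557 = 9543793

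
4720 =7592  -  2872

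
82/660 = 41/330 = 0.12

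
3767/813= 3767/813 = 4.63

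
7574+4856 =12430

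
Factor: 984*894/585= 2^4*5^(-1 ) *13^ (-1 )*41^1*149^1=97744/65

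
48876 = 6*8146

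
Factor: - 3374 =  - 2^1*7^1*241^1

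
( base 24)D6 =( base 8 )476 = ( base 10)318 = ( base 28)ba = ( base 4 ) 10332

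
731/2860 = 731/2860= 0.26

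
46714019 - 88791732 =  - 42077713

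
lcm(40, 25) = 200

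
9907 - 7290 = 2617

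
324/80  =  81/20=   4.05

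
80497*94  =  7566718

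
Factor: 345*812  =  2^2*3^1*5^1*7^1*23^1 *29^1  =  280140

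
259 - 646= - 387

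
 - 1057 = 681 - 1738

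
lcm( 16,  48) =48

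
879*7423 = 6524817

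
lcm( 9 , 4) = 36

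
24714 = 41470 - 16756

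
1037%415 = 207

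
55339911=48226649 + 7113262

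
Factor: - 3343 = - 3343^1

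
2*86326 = 172652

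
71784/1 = 71784=71784.00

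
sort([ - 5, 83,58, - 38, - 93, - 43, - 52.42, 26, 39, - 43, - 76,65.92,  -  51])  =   [ - 93,-76 , - 52.42, - 51, - 43, - 43,-38, - 5, 26, 39, 58, 65.92,83]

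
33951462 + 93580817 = 127532279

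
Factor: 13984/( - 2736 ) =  - 2^1*3^(  -  2 )*23^1= - 46/9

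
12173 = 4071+8102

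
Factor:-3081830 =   -  2^1 * 5^1*29^1*10627^1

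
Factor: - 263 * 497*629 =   -  82217219=- 7^1*17^1*37^1*71^1 * 263^1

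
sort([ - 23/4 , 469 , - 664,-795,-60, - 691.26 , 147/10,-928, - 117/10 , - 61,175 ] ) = [ - 928, - 795, - 691.26 , - 664, - 61, - 60, - 117/10,  -  23/4 , 147/10 , 175, 469 ] 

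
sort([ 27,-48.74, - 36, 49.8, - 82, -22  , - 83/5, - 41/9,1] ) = [  -  82,-48.74,-36,-22, - 83/5, - 41/9, 1 , 27, 49.8] 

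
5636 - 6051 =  - 415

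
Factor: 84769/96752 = 2^( - 4 )*103^1*823^1*6047^(  -  1)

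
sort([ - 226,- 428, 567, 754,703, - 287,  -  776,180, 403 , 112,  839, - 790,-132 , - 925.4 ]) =[ - 925.4,-790, - 776, -428 , - 287,  -  226, - 132, 112,  180, 403, 567 , 703, 754, 839]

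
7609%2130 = 1219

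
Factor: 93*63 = 5859 = 3^3*7^1*31^1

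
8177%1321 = 251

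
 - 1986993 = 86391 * ( - 23)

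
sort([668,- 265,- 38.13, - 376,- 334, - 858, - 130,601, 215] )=[ - 858 ,- 376,  -  334, - 265, - 130,-38.13, 215,  601, 668 ]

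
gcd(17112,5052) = 12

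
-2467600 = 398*( - 6200)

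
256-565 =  - 309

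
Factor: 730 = 2^1*5^1 * 73^1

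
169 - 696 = -527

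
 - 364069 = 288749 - 652818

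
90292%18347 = 16904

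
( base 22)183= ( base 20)1D3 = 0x297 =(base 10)663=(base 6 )3023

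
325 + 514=839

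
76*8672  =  659072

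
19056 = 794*24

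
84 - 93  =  -9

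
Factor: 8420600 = 2^3*5^2*71^1*593^1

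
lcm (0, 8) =0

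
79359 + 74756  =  154115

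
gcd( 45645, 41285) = 5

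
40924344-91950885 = -51026541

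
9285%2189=529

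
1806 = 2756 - 950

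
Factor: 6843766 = 2^1*251^1*13633^1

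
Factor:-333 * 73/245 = - 24309/245 = -3^2*5^(  -  1)*7^(  -  2)  *  37^1*73^1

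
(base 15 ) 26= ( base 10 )36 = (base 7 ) 51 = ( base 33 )13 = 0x24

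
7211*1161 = 8371971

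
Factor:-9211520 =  - 2^7*5^1*37^1*389^1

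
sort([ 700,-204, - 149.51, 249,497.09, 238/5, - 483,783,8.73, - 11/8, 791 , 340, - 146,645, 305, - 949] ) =[- 949, - 483, - 204,-149.51 ,-146, - 11/8, 8.73 , 238/5, 249 , 305 , 340,497.09, 645,700,783,791] 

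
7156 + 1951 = 9107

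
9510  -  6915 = 2595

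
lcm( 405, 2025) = 2025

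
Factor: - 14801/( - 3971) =11^( - 1)*41^1  =  41/11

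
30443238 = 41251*738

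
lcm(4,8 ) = 8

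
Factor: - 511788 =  - 2^2*3^1*42649^1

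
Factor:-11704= - 2^3* 7^1*11^1*19^1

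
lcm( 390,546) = 2730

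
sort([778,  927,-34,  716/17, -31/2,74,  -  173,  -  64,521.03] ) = [ - 173 , - 64, - 34,-31/2,716/17 , 74, 521.03,  778, 927]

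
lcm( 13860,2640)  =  55440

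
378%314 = 64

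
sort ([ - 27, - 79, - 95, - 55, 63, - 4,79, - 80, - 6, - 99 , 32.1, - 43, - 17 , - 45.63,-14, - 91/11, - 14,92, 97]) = [ - 99,  -  95,-80, - 79, - 55, - 45.63, - 43,-27, - 17, - 14, - 14, - 91/11, - 6 , - 4, 32.1,63,79, 92, 97]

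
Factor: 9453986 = 2^1 * 4726993^1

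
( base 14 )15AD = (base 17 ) d71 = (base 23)77d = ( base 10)3877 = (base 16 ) F25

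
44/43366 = 22/21683 = 0.00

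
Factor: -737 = -11^1*67^1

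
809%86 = 35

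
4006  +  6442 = 10448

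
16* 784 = 12544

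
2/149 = 2/149 = 0.01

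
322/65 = 4 + 62/65 = 4.95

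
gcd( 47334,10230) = 6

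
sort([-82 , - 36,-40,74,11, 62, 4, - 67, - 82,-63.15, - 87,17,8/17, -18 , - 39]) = [ - 87,-82,-82, - 67, - 63.15,-40, - 39, - 36,-18,8/17, 4,11 , 17, 62,  74] 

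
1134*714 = 809676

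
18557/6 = 3092 + 5/6 = 3092.83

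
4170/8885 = 834/1777  =  0.47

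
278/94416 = 139/47208  =  0.00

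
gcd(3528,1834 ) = 14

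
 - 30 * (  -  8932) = 267960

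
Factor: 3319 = 3319^1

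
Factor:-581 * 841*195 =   -  3^1*5^1*7^1*13^1*29^2*83^1 = -95281095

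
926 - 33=893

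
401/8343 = 401/8343 = 0.05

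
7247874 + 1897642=9145516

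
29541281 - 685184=28856097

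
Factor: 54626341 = 7^1*11^1*709433^1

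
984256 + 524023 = 1508279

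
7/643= 7/643 = 0.01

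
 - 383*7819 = - 2994677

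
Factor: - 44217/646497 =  - 17^3*29^( - 1)*2477^( -1) = - 4913/71833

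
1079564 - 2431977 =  -1352413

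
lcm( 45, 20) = 180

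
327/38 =8 + 23/38= 8.61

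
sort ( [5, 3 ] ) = [3, 5] 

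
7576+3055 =10631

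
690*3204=2210760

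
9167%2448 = 1823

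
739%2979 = 739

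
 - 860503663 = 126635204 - 987138867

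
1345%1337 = 8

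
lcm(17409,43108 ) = 905268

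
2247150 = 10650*211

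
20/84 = 5/21 = 0.24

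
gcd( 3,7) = 1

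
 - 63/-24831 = 7/2759  =  0.00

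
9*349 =3141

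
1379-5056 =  - 3677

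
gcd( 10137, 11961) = 3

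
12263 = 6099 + 6164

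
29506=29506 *1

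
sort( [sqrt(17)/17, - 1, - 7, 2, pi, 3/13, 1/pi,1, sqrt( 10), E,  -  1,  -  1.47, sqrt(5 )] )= [ - 7,- 1.47,-1, - 1  ,  3/13, sqrt (17) /17, 1/pi, 1, 2, sqrt( 5),E, pi,sqrt( 10 ) ] 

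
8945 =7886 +1059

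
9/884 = 9/884 = 0.01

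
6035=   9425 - 3390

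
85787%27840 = 2267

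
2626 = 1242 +1384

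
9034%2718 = 880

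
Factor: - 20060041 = - 479^1 * 41879^1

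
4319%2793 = 1526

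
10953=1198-  -  9755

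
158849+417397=576246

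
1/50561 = 1/50561 = 0.00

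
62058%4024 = 1698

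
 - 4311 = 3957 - 8268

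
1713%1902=1713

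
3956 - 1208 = 2748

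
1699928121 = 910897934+789030187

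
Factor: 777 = 3^1*7^1*37^1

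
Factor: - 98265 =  - 3^1*5^1*6551^1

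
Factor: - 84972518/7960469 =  - 2^1*11^( - 2)*467^1 * 65789^( - 1)*90977^1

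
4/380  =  1/95 = 0.01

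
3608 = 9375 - 5767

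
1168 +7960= 9128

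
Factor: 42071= 42071^1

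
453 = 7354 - 6901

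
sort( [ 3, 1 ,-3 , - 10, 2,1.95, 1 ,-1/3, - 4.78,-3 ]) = [  -  10,-4.78 ,-3,-3, - 1/3,1, 1,1.95 , 2,3]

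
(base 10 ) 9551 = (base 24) GDN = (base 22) JG3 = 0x254f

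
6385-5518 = 867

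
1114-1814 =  - 700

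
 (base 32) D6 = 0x1a6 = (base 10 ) 422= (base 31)DJ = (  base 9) 518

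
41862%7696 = 3382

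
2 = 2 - 0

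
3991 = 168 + 3823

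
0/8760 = 0  =  0.00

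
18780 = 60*313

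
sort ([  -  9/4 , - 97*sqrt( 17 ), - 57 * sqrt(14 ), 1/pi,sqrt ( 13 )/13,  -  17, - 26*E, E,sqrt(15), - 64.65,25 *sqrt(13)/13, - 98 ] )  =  [- 97*sqrt( 17), - 57* sqrt(14 ),-98,  -  26 * E,- 64.65, - 17, - 9/4, sqrt( 13)/13, 1/pi,E , sqrt(15 ), 25 * sqrt(13) /13]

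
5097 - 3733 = 1364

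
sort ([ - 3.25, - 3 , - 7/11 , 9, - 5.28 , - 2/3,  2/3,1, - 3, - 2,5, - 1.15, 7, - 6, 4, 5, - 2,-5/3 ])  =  [ - 6,-5.28, - 3.25,  -  3, - 3,  -  2, - 2,  -  5/3, - 1.15, - 2/3, - 7/11,2/3,1,4,5,5, 7, 9 ] 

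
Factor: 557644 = 2^2*109^1*1279^1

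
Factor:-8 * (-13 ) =104= 2^3 * 13^1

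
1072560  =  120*8938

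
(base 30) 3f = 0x69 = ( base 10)105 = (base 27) 3O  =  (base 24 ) 49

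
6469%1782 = 1123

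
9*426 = 3834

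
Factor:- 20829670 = -2^1*5^1*61^1*34147^1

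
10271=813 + 9458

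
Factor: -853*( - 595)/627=3^( - 1)*5^1*7^1*11^(  -  1)*17^1*19^( - 1)*853^1 = 507535/627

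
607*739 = 448573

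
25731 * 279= 7178949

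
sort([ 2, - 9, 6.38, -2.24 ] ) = [ - 9, - 2.24,2 , 6.38 ] 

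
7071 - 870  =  6201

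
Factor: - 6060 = -2^2*3^1*5^1*101^1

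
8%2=0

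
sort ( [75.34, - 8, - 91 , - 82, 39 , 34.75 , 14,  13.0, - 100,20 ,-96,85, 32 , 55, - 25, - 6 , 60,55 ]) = [ - 100, - 96, - 91,  -  82, - 25, - 8, - 6, 13.0 , 14 , 20,  32, 34.75 , 39,55, 55,60  ,  75.34,85 ]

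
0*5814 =0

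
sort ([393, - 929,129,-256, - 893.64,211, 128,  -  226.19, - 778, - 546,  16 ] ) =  [ - 929, - 893.64,  -  778, - 546 , - 256, - 226.19,16,128,  129, 211,393]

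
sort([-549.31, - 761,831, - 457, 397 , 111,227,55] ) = [ - 761, - 549.31, - 457,55,111, 227,397,  831 ] 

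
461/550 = 461/550=0.84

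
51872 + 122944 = 174816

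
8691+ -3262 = 5429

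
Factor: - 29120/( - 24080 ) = 2^2 * 13^1*43^( - 1) = 52/43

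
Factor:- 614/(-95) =2^1 *5^( - 1 )*19^( - 1)*307^1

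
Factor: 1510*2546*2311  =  8884547060 = 2^2*5^1*19^1*67^1*151^1*2311^1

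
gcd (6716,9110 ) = 2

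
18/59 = 18/59 =0.31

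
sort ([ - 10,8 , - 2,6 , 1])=[ - 10, - 2,1,6,8]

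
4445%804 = 425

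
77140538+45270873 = 122411411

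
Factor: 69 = 3^1*23^1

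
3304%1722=1582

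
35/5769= 35/5769  =  0.01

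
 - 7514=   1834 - 9348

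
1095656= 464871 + 630785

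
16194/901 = 16194/901 = 17.97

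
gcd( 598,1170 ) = 26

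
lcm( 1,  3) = 3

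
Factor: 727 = 727^1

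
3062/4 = 765 + 1/2 = 765.50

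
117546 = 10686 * 11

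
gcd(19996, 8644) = 4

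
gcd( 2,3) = 1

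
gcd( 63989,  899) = 1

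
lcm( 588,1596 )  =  11172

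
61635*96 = 5916960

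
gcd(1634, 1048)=2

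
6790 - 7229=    - 439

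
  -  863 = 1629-2492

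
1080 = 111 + 969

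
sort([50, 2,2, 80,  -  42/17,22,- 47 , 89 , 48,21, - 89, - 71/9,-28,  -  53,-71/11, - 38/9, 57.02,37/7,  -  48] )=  [- 89, - 53,-48,- 47,- 28,  -  71/9, - 71/11, - 38/9, - 42/17,2, 2, 37/7,21, 22, 48, 50, 57.02, 80, 89 ]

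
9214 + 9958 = 19172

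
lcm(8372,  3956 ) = 359996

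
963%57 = 51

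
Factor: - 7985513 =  - 83^1*96211^1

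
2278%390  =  328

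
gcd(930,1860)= 930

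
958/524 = 1 + 217/262 = 1.83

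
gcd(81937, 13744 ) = 1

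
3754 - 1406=2348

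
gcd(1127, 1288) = 161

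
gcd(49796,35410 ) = 2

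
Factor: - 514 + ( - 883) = - 11^1*127^1 = -1397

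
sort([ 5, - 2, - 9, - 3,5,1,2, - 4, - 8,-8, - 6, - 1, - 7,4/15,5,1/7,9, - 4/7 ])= [ - 9 ,-8, - 8, - 7, - 6 ,  -  4,-3, - 2,  -  1, - 4/7, 1/7,4/15,1,2,5, 5,  5,9 ] 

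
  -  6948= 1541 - 8489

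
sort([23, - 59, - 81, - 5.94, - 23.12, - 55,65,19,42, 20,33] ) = [-81,-59, - 55, - 23.12,  -  5.94,19 , 20,23,33,42,  65]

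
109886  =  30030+79856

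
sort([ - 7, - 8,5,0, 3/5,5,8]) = [ - 8, - 7 , 0,3/5,5,5, 8]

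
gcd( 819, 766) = 1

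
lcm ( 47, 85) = 3995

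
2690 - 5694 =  - 3004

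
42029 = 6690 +35339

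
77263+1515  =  78778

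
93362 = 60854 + 32508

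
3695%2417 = 1278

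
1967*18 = 35406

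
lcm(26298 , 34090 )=920430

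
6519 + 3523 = 10042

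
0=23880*0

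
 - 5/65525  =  -1 + 13104/13105 = - 0.00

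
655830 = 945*694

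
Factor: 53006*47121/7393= 2^1*3^1*17^1*113^1*139^1*1559^1*7393^( - 1) = 2497695726/7393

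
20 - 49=  -  29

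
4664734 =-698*( - 6683 )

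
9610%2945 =775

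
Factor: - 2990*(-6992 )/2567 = 2^5*5^1*13^1*17^( - 1)*19^1*23^2 * 151^( - 1 ) = 20906080/2567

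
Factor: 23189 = 23189^1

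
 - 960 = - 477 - 483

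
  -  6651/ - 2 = 6651/2 = 3325.50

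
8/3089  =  8/3089=0.00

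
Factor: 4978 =2^1*19^1*131^1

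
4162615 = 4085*1019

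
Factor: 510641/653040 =2^( - 4 )*3^( - 2)*5^( - 1)*563^1 = 563/720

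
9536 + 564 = 10100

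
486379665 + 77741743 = 564121408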